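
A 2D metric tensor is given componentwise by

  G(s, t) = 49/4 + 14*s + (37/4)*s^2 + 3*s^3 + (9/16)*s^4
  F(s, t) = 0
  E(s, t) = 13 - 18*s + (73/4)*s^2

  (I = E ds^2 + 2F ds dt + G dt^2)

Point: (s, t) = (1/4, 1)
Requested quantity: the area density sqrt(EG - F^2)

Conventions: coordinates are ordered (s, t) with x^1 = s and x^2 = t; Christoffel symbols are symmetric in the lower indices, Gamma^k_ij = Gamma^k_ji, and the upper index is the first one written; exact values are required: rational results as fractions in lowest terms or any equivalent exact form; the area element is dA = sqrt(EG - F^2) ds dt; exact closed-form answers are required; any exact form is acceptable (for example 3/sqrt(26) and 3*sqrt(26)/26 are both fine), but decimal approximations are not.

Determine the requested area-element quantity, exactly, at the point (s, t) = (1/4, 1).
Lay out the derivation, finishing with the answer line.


E = 617/64, F = 0, G = 67081/4096; EG - F^2 = 41388977/262144

Answer: sqrt(EG - F^2) = 259*sqrt(617)/512


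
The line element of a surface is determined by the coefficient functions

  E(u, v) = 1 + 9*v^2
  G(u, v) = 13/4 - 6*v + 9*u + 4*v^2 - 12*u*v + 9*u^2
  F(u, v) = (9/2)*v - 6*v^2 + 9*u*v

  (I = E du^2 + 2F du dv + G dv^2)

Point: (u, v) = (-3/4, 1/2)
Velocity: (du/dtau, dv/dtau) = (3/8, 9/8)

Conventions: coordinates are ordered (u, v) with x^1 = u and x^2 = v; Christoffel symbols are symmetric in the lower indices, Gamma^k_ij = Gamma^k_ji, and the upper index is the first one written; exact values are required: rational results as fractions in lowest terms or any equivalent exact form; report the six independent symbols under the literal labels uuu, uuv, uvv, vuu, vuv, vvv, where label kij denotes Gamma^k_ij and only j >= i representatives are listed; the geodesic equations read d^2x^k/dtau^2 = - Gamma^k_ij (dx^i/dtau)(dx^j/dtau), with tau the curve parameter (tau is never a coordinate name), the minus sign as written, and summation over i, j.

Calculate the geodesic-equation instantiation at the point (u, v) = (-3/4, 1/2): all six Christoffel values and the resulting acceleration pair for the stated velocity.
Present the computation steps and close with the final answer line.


E = 13/4, F = -21/8, G = 65/16 at the point
E_u = 0, E_v = 9, F_u = 9/2, F_v = -33/4, G_u = -21/2, G_v = 7
EG - F^2 = 101/16;  g^inv = (16/101) * [[65/16, 21/8], [21/8, 13/4]]
first-kind symbols [ij,l] = (1/2)(d_i g_jl + d_j g_il - d_l g_ij): [uu,u] = E_u/2 = 0, [uu,v] = F_u - E_v/2 = 0, [uv,u] = E_v/2 = 9/2, [uv,v] = G_u/2 = -21/4, [vv,u] = F_v - G_u/2 = -3, [vv,v] = G_v/2 = 7/2
Gamma^u_ij = (G*[ij,u] - F*[ij,v])/(EG - F^2), Gamma^v_ij = (E*[ij,v] - F*[ij,u])/(EG - F^2)
Gamma_uuu = 0, Gamma_uuv = 72/101, Gamma_uvv = -48/101, Gamma_vuu = 0, Gamma_vuv = -84/101, Gamma_vvv = 56/101
d^2u/dtau^2 = -(Gamma_uuu*(3/8)^2 + 2*Gamma_uuv*(3/8)*(9/8) + Gamma_uvv*(9/8)^2) = 0
d^2v/dtau^2 = -(Gamma_vuu*(3/8)^2 + 2*Gamma_vuv*(3/8)*(9/8) + Gamma_vvv*(9/8)^2) = 0

Answer: Gamma_uuu = 0, Gamma_uuv = 72/101, Gamma_uvv = -48/101, Gamma_vuu = 0, Gamma_vuv = -84/101, Gamma_vvv = 56/101; accelerations (d^2u/dtau^2, d^2v/dtau^2) = (0, 0)


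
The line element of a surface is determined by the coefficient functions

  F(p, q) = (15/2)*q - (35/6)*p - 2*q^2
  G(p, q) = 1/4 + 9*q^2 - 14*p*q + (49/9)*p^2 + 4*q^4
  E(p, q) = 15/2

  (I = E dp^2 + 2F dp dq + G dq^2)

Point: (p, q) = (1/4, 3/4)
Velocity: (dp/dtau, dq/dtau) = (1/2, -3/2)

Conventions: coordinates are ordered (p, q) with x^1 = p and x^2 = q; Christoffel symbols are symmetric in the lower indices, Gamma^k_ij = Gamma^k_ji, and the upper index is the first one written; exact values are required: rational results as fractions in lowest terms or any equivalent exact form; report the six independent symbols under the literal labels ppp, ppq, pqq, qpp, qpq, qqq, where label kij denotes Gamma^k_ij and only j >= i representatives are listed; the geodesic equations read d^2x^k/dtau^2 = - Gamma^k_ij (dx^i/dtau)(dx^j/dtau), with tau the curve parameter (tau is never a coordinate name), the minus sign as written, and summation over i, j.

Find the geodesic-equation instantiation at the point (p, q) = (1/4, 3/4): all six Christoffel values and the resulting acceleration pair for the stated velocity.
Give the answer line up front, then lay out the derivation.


Answer: Gamma_ppp = 20440/26437, Gamma_ppq = 40880/79311, Gamma_pqq = 109309/237933, Gamma_qpp = -50400/26437, Gamma_qpq = -33600/26437, Gamma_qqq = 128896/79311; accelerations (d^2p/dtau^2, d^2q/dtau^2) = (-47989/105748, -134472/26437)

E = 15/2, F = 73/24, G = 2473/576 at the point
E_p = 0, E_q = 0, F_p = -35/6, F_q = 9/2, G_p = -70/9, G_q = 67/4
EG - F^2 = 26437/1152;  g^inv = (1152/26437) * [[2473/576, -73/24], [-73/24, 15/2]]
first-kind symbols [ij,l] = (1/2)(d_i g_jl + d_j g_il - d_l g_ij): [pp,p] = E_p/2 = 0, [pp,q] = F_p - E_q/2 = -35/6, [pq,p] = E_q/2 = 0, [pq,q] = G_p/2 = -35/9, [qq,p] = F_q - G_p/2 = 151/18, [qq,q] = G_q/2 = 67/8
Gamma^p_ij = (G*[ij,p] - F*[ij,q])/(EG - F^2), Gamma^q_ij = (E*[ij,q] - F*[ij,p])/(EG - F^2)
Gamma_ppp = 20440/26437, Gamma_ppq = 40880/79311, Gamma_pqq = 109309/237933, Gamma_qpp = -50400/26437, Gamma_qpq = -33600/26437, Gamma_qqq = 128896/79311
d^2p/dtau^2 = -(Gamma_ppp*(1/2)^2 + 2*Gamma_ppq*(1/2)*(-3/2) + Gamma_pqq*(-3/2)^2) = -47989/105748
d^2q/dtau^2 = -(Gamma_qpp*(1/2)^2 + 2*Gamma_qpq*(1/2)*(-3/2) + Gamma_qqq*(-3/2)^2) = -134472/26437


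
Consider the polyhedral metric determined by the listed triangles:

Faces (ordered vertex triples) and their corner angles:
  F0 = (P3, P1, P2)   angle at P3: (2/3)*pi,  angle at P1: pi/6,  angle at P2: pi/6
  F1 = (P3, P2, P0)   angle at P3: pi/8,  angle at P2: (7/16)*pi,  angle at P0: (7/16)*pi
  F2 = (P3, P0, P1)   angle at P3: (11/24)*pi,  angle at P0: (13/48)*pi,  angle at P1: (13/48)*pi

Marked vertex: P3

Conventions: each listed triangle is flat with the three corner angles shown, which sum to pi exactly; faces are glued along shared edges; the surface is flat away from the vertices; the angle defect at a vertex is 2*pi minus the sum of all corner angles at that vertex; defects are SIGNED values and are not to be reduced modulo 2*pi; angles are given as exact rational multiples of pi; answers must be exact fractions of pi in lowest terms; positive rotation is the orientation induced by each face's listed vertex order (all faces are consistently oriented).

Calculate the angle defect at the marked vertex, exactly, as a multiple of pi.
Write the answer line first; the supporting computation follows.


Answer: defect(P3) = (3/4)*pi

Sum of corner angles at P3: (5/4)*pi
defect = 2*pi - (5/4)*pi


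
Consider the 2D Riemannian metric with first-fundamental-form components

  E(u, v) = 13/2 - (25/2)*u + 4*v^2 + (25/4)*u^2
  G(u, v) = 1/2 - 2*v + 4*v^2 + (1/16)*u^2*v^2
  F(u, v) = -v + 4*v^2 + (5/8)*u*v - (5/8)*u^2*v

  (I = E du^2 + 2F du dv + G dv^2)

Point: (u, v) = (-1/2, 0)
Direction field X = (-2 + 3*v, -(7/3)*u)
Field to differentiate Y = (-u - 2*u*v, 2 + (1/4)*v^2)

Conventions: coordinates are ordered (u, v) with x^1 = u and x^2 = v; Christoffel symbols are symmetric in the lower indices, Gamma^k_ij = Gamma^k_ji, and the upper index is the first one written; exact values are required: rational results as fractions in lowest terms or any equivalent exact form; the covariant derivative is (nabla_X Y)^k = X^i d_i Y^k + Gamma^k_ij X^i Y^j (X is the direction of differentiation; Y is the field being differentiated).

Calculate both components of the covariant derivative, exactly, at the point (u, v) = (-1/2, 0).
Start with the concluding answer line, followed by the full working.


Answer: (nabla_X Y)^u = 2461/687, (nabla_X Y)^v = -14/3

E = 229/16, F = 0, G = 1/2 at the point
E_u = -75/4, E_v = 0, F_u = 0, F_v = -47/32, G_u = 0, G_v = -2
EG - F^2 = 229/32;  g^inv = (32/229) * [[1/2, 0], [0, 229/16]]
first-kind symbols [ij,l] = (1/2)(d_i g_jl + d_j g_il - d_l g_ij): [uu,u] = E_u/2 = -75/8, [uu,v] = F_u - E_v/2 = 0, [uv,u] = E_v/2 = 0, [uv,v] = G_u/2 = 0, [vv,u] = F_v - G_u/2 = -47/32, [vv,v] = G_v/2 = -1
Gamma^u_ij = (G*[ij,u] - F*[ij,v])/(EG - F^2), Gamma^v_ij = (E*[ij,v] - F*[ij,u])/(EG - F^2)
Gamma_uuu = -150/229, Gamma_uuv = 0, Gamma_uvv = -47/458, Gamma_vuu = 0, Gamma_vuv = 0, Gamma_vvv = -2
X = (-2, 7/6), Y = (1/2, 2) at the point


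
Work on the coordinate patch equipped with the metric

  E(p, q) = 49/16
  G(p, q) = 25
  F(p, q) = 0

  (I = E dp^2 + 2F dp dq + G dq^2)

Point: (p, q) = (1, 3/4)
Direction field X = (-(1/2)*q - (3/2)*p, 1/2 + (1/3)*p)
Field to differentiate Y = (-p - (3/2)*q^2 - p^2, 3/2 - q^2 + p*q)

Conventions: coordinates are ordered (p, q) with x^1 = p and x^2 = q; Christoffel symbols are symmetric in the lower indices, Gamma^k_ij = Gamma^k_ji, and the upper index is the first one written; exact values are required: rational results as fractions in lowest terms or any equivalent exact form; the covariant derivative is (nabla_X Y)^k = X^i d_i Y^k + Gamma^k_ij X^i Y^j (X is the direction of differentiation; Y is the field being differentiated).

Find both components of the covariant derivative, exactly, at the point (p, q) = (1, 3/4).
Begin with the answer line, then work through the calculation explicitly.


Answer: (nabla_X Y)^p = 15/4, (nabla_X Y)^q = -175/96

E = 49/16, F = 0, G = 25 at the point
E_p = 0, E_q = 0, F_p = 0, F_q = 0, G_p = 0, G_q = 0
EG - F^2 = 1225/16;  g^inv = (16/1225) * [[25, 0], [0, 49/16]]
first-kind symbols [ij,l] = (1/2)(d_i g_jl + d_j g_il - d_l g_ij): [pp,p] = E_p/2 = 0, [pp,q] = F_p - E_q/2 = 0, [pq,p] = E_q/2 = 0, [pq,q] = G_p/2 = 0, [qq,p] = F_q - G_p/2 = 0, [qq,q] = G_q/2 = 0
Gamma^p_ij = (G*[ij,p] - F*[ij,q])/(EG - F^2), Gamma^q_ij = (E*[ij,q] - F*[ij,p])/(EG - F^2)
Gamma_ppp = 0, Gamma_ppq = 0, Gamma_pqq = 0, Gamma_qpp = 0, Gamma_qpq = 0, Gamma_qqq = 0
X = (-15/8, 5/6), Y = (-91/32, 27/16) at the point


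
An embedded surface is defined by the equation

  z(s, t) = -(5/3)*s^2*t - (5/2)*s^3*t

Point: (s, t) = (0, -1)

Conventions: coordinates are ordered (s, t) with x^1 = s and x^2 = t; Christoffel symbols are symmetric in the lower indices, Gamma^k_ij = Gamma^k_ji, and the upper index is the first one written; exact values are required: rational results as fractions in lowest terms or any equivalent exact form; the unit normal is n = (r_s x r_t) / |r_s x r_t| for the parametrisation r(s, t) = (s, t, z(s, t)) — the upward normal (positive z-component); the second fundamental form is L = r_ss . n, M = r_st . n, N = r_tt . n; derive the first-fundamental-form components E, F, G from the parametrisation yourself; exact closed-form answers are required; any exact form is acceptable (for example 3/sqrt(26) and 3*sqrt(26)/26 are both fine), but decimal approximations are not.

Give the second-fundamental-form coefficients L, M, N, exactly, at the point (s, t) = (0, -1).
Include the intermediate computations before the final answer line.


z_s = 0, z_t = 0, z_ss = 10/3, z_st = 0, z_tt = 0
E = 1, F = 0, G = 1; answer radicand W^2 = 1
unnormalised second-form numerators: l = 10/3, m = 0, n = 0; L = l/sqrt(1), and similarly M = m/sqrt(W^2), N = n/sqrt(W^2)

Answer: L = 10/3, M = 0, N = 0


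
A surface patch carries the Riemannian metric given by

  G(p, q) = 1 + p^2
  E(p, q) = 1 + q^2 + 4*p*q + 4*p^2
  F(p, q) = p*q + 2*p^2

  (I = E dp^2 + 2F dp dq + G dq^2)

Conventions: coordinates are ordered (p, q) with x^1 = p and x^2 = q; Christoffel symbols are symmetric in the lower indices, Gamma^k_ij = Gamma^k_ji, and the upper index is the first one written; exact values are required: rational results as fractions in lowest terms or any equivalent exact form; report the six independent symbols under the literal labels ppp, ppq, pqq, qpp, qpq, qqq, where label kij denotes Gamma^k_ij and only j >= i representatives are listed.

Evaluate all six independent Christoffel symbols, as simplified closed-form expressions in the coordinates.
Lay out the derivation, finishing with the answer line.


E = 1 + q^2 + 4*p*q + 4*p^2; F = p*q + 2*p^2; G = 1 + p^2
Gamma^k_ij = (1/2) g^{kl} (d_i g_jl + d_j g_il - d_l g_ij), with g^inv = (1/(EG-F^2)) [[G, -F], [-F, E]]
first partials: E_p = 4*q + 8*p, E_q = 2*q + 4*p, F_p = q + 4*p, F_q = p, G_p = 2*p, G_q = 0
D = EG - F^2 = 1 + q^2 + 4*p*q + 5*p^2
expanded: Gamma^p_pp = (G E_p - 2F F_p + F E_q)/(2D), Gamma^p_pq = (G E_q - F G_p)/(2D), Gamma^p_qq = (2G F_q - G G_p - F G_q)/(2D), Gamma^q_pp = (2E F_p - E E_q - F E_p)/(2D), Gamma^q_pq = (E G_p - F E_q)/(2D), Gamma^q_qq = (E G_q - 2F F_q + F G_p)/(2D); substitute and cancel common factors

Answer: Gamma_ppp = (4*p + 2*q)/(5*p^2 + 4*p*q + q^2 + 1), Gamma_ppq = (2*p + q)/(5*p^2 + 4*p*q + q^2 + 1), Gamma_pqq = 0, Gamma_qpp = 2*p/(5*p^2 + 4*p*q + q^2 + 1), Gamma_qpq = p/(5*p^2 + 4*p*q + q^2 + 1), Gamma_qqq = 0


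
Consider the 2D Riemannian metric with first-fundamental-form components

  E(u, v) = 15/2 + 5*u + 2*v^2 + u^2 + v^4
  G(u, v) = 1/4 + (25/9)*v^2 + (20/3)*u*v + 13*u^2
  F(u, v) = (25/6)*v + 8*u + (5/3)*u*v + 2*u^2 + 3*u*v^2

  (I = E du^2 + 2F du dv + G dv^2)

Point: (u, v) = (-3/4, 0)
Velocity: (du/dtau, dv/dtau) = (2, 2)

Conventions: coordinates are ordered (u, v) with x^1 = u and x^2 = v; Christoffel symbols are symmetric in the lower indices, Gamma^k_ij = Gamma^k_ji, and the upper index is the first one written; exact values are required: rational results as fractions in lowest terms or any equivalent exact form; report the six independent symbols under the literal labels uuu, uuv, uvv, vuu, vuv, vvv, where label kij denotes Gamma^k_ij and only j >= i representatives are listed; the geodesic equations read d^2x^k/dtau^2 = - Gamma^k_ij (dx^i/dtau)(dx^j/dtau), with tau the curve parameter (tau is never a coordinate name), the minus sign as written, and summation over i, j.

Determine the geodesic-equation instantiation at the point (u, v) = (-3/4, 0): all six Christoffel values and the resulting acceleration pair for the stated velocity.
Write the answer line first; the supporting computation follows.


Answer: Gamma_uuu = 9628/2265, Gamma_uuv = -4056/755, Gamma_uvv = 64208/6795, Gamma_vuu = 2568/755, Gamma_vuv = -3588/755, Gamma_vvv = 13048/2265; accelerations (d^2u/dtau^2, d^2v/dtau^2) = (-80336/6795, 3104/2265)

E = 69/16, F = -39/8, G = 121/16 at the point
E_u = 7/2, E_v = 0, F_u = 5, F_v = 35/12, G_u = -39/2, G_v = -5
EG - F^2 = 2265/256;  g^inv = (256/2265) * [[121/16, 39/8], [39/8, 69/16]]
first-kind symbols [ij,l] = (1/2)(d_i g_jl + d_j g_il - d_l g_ij): [uu,u] = E_u/2 = 7/4, [uu,v] = F_u - E_v/2 = 5, [uv,u] = E_v/2 = 0, [uv,v] = G_u/2 = -39/4, [vv,u] = F_v - G_u/2 = 38/3, [vv,v] = G_v/2 = -5/2
Gamma^u_ij = (G*[ij,u] - F*[ij,v])/(EG - F^2), Gamma^v_ij = (E*[ij,v] - F*[ij,u])/(EG - F^2)
Gamma_uuu = 9628/2265, Gamma_uuv = -4056/755, Gamma_uvv = 64208/6795, Gamma_vuu = 2568/755, Gamma_vuv = -3588/755, Gamma_vvv = 13048/2265
d^2u/dtau^2 = -(Gamma_uuu*(2)^2 + 2*Gamma_uuv*(2)*(2) + Gamma_uvv*(2)^2) = -80336/6795
d^2v/dtau^2 = -(Gamma_vuu*(2)^2 + 2*Gamma_vuv*(2)*(2) + Gamma_vvv*(2)^2) = 3104/2265


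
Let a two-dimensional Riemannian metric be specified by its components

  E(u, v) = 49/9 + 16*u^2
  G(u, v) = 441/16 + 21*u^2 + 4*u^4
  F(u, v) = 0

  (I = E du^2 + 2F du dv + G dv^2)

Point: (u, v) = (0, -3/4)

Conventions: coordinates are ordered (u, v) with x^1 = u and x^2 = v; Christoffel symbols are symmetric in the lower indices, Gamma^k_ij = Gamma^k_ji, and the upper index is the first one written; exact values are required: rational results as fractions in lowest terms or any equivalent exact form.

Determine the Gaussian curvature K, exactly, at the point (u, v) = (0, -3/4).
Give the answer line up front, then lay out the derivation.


Answer: K = -48/343

E = 49/9, F = 0, G = 441/16, EG - F^2 = 2401/16 at the point
E_u = 0, E_v = 0, F_u = 0, F_v = 0, G_u = 0, G_v = 0
E_vv = 0, F_uv = 0, G_uu = 42
K follows from Brioschi's formula, (det M1 - det M2)/(EG - F^2)^2.
M1 = [[-E_vv/2 + F_uv - G_uu/2, E_u/2, F_u - E_v/2], [F_v - G_u/2, E, F], [G_v/2, F, G]] = [[-21, 0, 0], [0, 49/9, 0], [0, 0, 441/16]]; det M1 = -50421/16
M2 = [[0, E_v/2, G_u/2], [E_v/2, E, F], [G_u/2, F, G]] = [[0, 0, 0], [0, 49/9, 0], [0, 0, 441/16]]; det M2 = 0
det M1 - det M2 = -50421/16; K = -50421/16 / (2401/16)^2 = -48/343


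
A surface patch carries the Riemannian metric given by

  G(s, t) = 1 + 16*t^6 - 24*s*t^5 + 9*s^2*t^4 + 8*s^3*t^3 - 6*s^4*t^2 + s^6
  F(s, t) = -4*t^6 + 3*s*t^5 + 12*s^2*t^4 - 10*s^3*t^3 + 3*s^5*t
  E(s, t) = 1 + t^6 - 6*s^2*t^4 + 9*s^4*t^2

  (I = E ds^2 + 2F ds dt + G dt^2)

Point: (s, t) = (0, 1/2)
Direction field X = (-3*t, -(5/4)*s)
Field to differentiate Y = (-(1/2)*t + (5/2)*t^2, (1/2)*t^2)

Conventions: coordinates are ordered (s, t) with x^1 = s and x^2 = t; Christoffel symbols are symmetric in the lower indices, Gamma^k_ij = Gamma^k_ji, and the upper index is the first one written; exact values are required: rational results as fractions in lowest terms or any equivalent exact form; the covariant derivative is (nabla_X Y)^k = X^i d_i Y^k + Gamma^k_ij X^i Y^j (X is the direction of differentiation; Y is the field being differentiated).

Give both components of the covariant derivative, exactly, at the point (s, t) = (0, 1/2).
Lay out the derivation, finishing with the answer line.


E = 65/64, F = -1/16, G = 5/4 at the point
E_s = 0, E_t = 3/16, F_s = 3/32, F_t = -3/4, G_s = -3/4, G_t = 3
EG - F^2 = 81/64;  g^inv = (64/81) * [[5/4, 1/16], [1/16, 65/64]]
first-kind symbols [ij,l] = (1/2)(d_i g_jl + d_j g_il - d_l g_ij): [ss,s] = E_s/2 = 0, [ss,t] = F_s - E_t/2 = 0, [st,s] = E_t/2 = 3/32, [st,t] = G_s/2 = -3/8, [tt,s] = F_t - G_s/2 = -3/8, [tt,t] = G_t/2 = 3/2
Gamma^s_ij = (G*[ij,s] - F*[ij,t])/(EG - F^2), Gamma^t_ij = (E*[ij,t] - F*[ij,s])/(EG - F^2)
Gamma_sss = 0, Gamma_sst = 2/27, Gamma_stt = -8/27, Gamma_tss = 0, Gamma_tst = -8/27, Gamma_ttt = 32/27
X = (-3/2, 0), Y = (3/8, 1/8) at the point

Answer: (nabla_X Y)^s = -1/72, (nabla_X Y)^t = 1/18


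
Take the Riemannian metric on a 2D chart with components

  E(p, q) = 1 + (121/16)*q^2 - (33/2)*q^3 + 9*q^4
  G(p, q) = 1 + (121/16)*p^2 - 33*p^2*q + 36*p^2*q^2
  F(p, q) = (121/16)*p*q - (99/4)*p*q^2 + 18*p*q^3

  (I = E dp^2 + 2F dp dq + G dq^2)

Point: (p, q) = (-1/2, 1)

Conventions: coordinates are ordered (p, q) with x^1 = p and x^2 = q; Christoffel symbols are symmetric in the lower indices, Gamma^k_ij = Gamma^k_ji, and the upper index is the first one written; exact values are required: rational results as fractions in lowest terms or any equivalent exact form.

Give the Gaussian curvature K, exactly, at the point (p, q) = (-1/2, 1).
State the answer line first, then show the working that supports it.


Answer: K = -43264/56169

E = 17/16, F = -13/32, G = 233/64, EG - F^2 = 237/64 at the point
E_p = 0, E_q = 13/8, F_p = 13/16, F_q = -193/32, G_p = -169/16, G_q = 39/4
E_qq = 193/8, F_pq = 193/16, G_pp = 169/8
Using the Brioschi determinant formula for K from the metric derivatives:
M1 = [[-E_qq/2 + F_pq - G_pp/2, E_p/2, F_p - E_q/2], [F_q - G_p/2, E, F], [G_q/2, F, G]] = [[-169/16, 0, 0], [-3/4, 17/16, -13/32], [39/8, -13/32, 233/64]]; det M1 = -40053/1024
M2 = [[0, E_q/2, G_p/2], [E_q/2, E, F], [G_p/2, F, G]] = [[0, 13/16, -169/32], [13/16, 17/16, -13/32], [-169/32, -13/32, 233/64]]; det M2 = -29237/1024
det M1 - det M2 = -169/16; K = -169/16 / (237/64)^2 = -43264/56169


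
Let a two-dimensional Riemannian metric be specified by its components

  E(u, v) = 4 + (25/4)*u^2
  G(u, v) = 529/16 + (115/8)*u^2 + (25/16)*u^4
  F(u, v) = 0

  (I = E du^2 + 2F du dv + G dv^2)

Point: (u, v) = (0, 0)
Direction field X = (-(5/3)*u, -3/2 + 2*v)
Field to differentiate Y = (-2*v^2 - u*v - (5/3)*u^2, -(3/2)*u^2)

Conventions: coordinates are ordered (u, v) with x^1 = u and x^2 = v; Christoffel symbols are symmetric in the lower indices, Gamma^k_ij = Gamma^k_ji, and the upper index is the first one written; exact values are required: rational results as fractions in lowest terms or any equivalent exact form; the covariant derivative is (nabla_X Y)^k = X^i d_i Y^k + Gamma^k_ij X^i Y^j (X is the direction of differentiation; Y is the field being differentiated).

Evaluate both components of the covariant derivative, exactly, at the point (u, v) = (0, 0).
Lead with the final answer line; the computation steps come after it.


Answer: (nabla_X Y)^u = 0, (nabla_X Y)^v = 0

E = 4, F = 0, G = 529/16 at the point
E_u = 0, E_v = 0, F_u = 0, F_v = 0, G_u = 0, G_v = 0
EG - F^2 = 529/4;  g^inv = (4/529) * [[529/16, 0], [0, 4]]
first-kind symbols [ij,l] = (1/2)(d_i g_jl + d_j g_il - d_l g_ij): [uu,u] = E_u/2 = 0, [uu,v] = F_u - E_v/2 = 0, [uv,u] = E_v/2 = 0, [uv,v] = G_u/2 = 0, [vv,u] = F_v - G_u/2 = 0, [vv,v] = G_v/2 = 0
Gamma^u_ij = (G*[ij,u] - F*[ij,v])/(EG - F^2), Gamma^v_ij = (E*[ij,v] - F*[ij,u])/(EG - F^2)
Gamma_uuu = 0, Gamma_uuv = 0, Gamma_uvv = 0, Gamma_vuu = 0, Gamma_vuv = 0, Gamma_vvv = 0
X = (0, -3/2), Y = (0, 0) at the point


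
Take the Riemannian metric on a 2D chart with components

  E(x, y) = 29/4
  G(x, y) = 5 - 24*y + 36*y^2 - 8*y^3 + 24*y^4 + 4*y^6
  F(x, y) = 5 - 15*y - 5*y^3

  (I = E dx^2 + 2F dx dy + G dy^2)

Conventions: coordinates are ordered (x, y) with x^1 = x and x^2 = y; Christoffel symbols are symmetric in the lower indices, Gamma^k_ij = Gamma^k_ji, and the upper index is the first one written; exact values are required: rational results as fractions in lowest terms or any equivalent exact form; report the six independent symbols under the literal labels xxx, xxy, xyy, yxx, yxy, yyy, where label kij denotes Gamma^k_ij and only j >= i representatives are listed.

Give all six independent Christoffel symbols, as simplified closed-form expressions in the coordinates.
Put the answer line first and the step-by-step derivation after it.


Answer: Gamma_xxx = 0, Gamma_xxy = 0, Gamma_xyy = (-60*y^2 - 60)/(16*y^6 + 96*y^4 - 32*y^3 + 144*y^2 - 96*y + 45), Gamma_yxx = 0, Gamma_yxy = 0, Gamma_yyy = (48*y^5 + 192*y^3 - 48*y^2 + 144*y - 48)/(16*y^6 + 96*y^4 - 32*y^3 + 144*y^2 - 96*y + 45)

E = 29/4; F = 5 - 15*y - 5*y^3; G = 5 - 24*y + 36*y^2 - 8*y^3 + 24*y^4 + 4*y^6
Gamma^k_ij = (1/2) g^{kl} (d_i g_jl + d_j g_il - d_l g_ij), with g^inv = (1/(EG-F^2)) [[G, -F], [-F, E]]
first partials: E_x = 0, E_y = 0, F_x = 0, F_y = -15 - 15*y^2, G_x = 0, G_y = -24 + 72*y - 24*y^2 + 96*y^3 + 24*y^5
D = EG - F^2 = 45/4 - 24*y + 36*y^2 - 8*y^3 + 24*y^4 + 4*y^6
expanded: Gamma^x_xx = (G E_x - 2F F_x + F E_y)/(2D), Gamma^x_xy = (G E_y - F G_x)/(2D), Gamma^x_yy = (2G F_y - G G_x - F G_y)/(2D), Gamma^y_xx = (2E F_x - E E_y - F E_x)/(2D), Gamma^y_xy = (E G_x - F E_y)/(2D), Gamma^y_yy = (E G_y - 2F F_y + F G_x)/(2D); substitute and cancel common factors


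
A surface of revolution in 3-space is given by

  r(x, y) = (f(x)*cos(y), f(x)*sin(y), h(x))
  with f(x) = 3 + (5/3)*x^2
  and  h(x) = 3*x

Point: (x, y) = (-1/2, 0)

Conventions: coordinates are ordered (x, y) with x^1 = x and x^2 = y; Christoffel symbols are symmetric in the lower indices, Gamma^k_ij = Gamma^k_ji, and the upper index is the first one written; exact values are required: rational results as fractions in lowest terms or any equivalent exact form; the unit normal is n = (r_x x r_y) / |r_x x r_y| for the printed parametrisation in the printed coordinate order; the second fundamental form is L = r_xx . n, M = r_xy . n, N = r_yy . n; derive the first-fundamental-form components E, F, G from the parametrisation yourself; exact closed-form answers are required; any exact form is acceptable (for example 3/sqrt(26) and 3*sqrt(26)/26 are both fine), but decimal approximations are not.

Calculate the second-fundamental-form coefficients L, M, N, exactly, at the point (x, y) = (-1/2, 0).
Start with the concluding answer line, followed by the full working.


Answer: L = -15*sqrt(106)/53, M = 0, N = 123*sqrt(106)/424

f = 41/12, f' = -5/3, f'' = 10/3, h' = 3, h'' = 0
E = 106/9, F = 0, G = 1681/144; answer radicand W^2 = 106/9
unnormalised second-form numerators: l = -10, m = 0, n = 41/4; L = l/sqrt(106/9), and similarly M = m/sqrt(W^2), N = n/sqrt(W^2)


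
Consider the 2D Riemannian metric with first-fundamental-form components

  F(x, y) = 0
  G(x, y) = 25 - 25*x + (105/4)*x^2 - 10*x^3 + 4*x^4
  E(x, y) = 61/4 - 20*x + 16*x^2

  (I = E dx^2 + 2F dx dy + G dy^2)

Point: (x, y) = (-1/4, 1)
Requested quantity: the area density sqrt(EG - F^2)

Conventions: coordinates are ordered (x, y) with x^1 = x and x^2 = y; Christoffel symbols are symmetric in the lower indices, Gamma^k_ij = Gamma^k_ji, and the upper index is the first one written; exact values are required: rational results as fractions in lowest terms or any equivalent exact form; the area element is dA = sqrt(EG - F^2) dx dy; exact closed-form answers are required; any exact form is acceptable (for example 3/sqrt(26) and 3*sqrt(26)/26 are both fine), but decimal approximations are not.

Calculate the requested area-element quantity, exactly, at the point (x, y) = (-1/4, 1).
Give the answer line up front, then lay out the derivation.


Answer: sqrt(EG - F^2) = 23*sqrt(85)/8

E = 85/4, F = 0, G = 529/16; EG - F^2 = 44965/64


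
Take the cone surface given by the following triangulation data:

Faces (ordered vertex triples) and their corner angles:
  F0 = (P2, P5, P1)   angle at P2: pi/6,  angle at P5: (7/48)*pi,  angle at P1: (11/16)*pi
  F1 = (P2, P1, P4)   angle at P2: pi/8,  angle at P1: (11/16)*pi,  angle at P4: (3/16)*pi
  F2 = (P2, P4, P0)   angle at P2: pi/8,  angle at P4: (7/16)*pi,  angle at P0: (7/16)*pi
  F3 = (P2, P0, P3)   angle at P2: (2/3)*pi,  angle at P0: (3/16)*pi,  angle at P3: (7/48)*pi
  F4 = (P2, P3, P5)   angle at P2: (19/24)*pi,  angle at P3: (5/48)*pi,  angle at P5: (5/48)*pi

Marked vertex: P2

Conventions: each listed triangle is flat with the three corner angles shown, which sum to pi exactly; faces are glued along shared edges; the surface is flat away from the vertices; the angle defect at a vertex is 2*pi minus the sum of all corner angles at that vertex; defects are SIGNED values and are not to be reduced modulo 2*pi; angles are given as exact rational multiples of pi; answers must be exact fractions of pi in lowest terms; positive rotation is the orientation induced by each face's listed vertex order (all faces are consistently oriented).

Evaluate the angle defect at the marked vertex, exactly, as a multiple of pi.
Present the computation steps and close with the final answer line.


Sum of corner angles at P2: (15/8)*pi
defect = 2*pi - (15/8)*pi

Answer: defect(P2) = pi/8


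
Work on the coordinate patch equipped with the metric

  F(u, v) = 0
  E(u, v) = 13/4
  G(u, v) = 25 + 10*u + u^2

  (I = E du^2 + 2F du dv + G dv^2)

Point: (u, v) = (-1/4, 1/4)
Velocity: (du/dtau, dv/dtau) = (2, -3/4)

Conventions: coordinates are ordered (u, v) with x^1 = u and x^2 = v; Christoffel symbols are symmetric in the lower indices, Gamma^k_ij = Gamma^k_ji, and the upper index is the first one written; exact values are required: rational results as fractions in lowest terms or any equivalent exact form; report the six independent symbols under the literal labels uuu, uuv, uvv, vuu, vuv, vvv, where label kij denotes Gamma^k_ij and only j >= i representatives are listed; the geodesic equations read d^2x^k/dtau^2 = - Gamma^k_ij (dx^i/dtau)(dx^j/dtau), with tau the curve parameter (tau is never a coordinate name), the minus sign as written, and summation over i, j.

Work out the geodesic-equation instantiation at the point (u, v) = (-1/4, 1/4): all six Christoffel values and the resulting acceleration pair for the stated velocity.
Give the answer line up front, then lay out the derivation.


Answer: Gamma_uuu = 0, Gamma_uuv = 0, Gamma_uvv = -19/13, Gamma_vuu = 0, Gamma_vuv = 4/19, Gamma_vvv = 0; accelerations (d^2u/dtau^2, d^2v/dtau^2) = (171/208, 12/19)

E = 13/4, F = 0, G = 361/16 at the point
E_u = 0, E_v = 0, F_u = 0, F_v = 0, G_u = 19/2, G_v = 0
EG - F^2 = 4693/64;  g^inv = (64/4693) * [[361/16, 0], [0, 13/4]]
first-kind symbols [ij,l] = (1/2)(d_i g_jl + d_j g_il - d_l g_ij): [uu,u] = E_u/2 = 0, [uu,v] = F_u - E_v/2 = 0, [uv,u] = E_v/2 = 0, [uv,v] = G_u/2 = 19/4, [vv,u] = F_v - G_u/2 = -19/4, [vv,v] = G_v/2 = 0
Gamma^u_ij = (G*[ij,u] - F*[ij,v])/(EG - F^2), Gamma^v_ij = (E*[ij,v] - F*[ij,u])/(EG - F^2)
Gamma_uuu = 0, Gamma_uuv = 0, Gamma_uvv = -19/13, Gamma_vuu = 0, Gamma_vuv = 4/19, Gamma_vvv = 0
d^2u/dtau^2 = -(Gamma_uuu*(2)^2 + 2*Gamma_uuv*(2)*(-3/4) + Gamma_uvv*(-3/4)^2) = 171/208
d^2v/dtau^2 = -(Gamma_vuu*(2)^2 + 2*Gamma_vuv*(2)*(-3/4) + Gamma_vvv*(-3/4)^2) = 12/19


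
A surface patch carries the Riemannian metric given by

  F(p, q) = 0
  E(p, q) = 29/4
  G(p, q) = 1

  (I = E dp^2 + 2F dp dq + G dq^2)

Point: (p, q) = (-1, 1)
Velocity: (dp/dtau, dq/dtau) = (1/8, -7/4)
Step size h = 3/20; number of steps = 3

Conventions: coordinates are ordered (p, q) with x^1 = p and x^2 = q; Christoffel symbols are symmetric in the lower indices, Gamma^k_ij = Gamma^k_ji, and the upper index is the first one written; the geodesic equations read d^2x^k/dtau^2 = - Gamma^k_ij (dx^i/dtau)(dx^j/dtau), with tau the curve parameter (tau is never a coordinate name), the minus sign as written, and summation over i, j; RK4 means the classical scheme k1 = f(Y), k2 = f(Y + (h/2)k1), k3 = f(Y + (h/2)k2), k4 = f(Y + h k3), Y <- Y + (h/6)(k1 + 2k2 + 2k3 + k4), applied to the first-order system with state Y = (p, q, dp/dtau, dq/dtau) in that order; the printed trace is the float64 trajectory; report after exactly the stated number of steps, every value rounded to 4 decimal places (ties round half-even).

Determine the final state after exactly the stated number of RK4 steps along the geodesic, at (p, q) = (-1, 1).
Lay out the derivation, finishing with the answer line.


f(Y) = (dp/dtau, dq/dtau, -Gamma^p_ij Y'^i Y'^j, -Gamma^q_ij Y'^i Y'^j) with the Gammas evaluated at the stage position; h = 0.150000; intermediate values shown to 6 dp
step 0: p = -1.0000, q = 1.0000, dp/dtau = 0.1250, dq/dtau = -1.7500
step 1:
  k1: at (p, q) = (-1.000000, 1.000000), (dp/dtau, dq/dtau) = (0.125000, -1.750000); Gamma_ppp = 0.000000, Gamma_ppq = 0.000000, Gamma_pqq = 0.000000, Gamma_qpp = 0.000000, Gamma_qpq = 0.000000, Gamma_qqq = 0.000000; k1 = (0.125000, -1.750000, 0.000000, 0.000000)
  k2: at (p, q) = (-0.990625, 0.868750), (dp/dtau, dq/dtau) = (0.125000, -1.750000); Gamma_ppp = 0.000000, Gamma_ppq = 0.000000, Gamma_pqq = 0.000000, Gamma_qpp = 0.000000, Gamma_qpq = 0.000000, Gamma_qqq = 0.000000; k2 = (0.125000, -1.750000, 0.000000, 0.000000)
  k3: at (p, q) = (-0.990625, 0.868750), (dp/dtau, dq/dtau) = (0.125000, -1.750000); Gamma_ppp = 0.000000, Gamma_ppq = 0.000000, Gamma_pqq = 0.000000, Gamma_qpp = 0.000000, Gamma_qpq = 0.000000, Gamma_qqq = 0.000000; k3 = (0.125000, -1.750000, 0.000000, 0.000000)
  k4: at (p, q) = (-0.981250, 0.737500), (dp/dtau, dq/dtau) = (0.125000, -1.750000); Gamma_ppp = 0.000000, Gamma_ppq = 0.000000, Gamma_pqq = 0.000000, Gamma_qpp = 0.000000, Gamma_qpq = 0.000000, Gamma_qqq = 0.000000; k4 = (0.125000, -1.750000, 0.000000, 0.000000)
  Y <- Y + (h/6)(k1 + 2k2 + 2k3 + k4): p = -0.9812, q = 0.7375, dp/dtau = 0.1250, dq/dtau = -1.7500
step 2:
  k1: at (p, q) = (-0.981250, 0.737500), (dp/dtau, dq/dtau) = (0.125000, -1.750000); Gamma_ppp = 0.000000, Gamma_ppq = 0.000000, Gamma_pqq = 0.000000, Gamma_qpp = 0.000000, Gamma_qpq = 0.000000, Gamma_qqq = 0.000000; k1 = (0.125000, -1.750000, 0.000000, 0.000000)
  k2: at (p, q) = (-0.971875, 0.606250), (dp/dtau, dq/dtau) = (0.125000, -1.750000); Gamma_ppp = 0.000000, Gamma_ppq = 0.000000, Gamma_pqq = 0.000000, Gamma_qpp = 0.000000, Gamma_qpq = 0.000000, Gamma_qqq = 0.000000; k2 = (0.125000, -1.750000, 0.000000, 0.000000)
  k3: at (p, q) = (-0.971875, 0.606250), (dp/dtau, dq/dtau) = (0.125000, -1.750000); Gamma_ppp = 0.000000, Gamma_ppq = 0.000000, Gamma_pqq = 0.000000, Gamma_qpp = 0.000000, Gamma_qpq = 0.000000, Gamma_qqq = 0.000000; k3 = (0.125000, -1.750000, 0.000000, 0.000000)
  k4: at (p, q) = (-0.962500, 0.475000), (dp/dtau, dq/dtau) = (0.125000, -1.750000); Gamma_ppp = 0.000000, Gamma_ppq = 0.000000, Gamma_pqq = 0.000000, Gamma_qpp = 0.000000, Gamma_qpq = 0.000000, Gamma_qqq = 0.000000; k4 = (0.125000, -1.750000, 0.000000, 0.000000)
  Y <- Y + (h/6)(k1 + 2k2 + 2k3 + k4): p = -0.9625, q = 0.4750, dp/dtau = 0.1250, dq/dtau = -1.7500
step 3:
  k1: at (p, q) = (-0.962500, 0.475000), (dp/dtau, dq/dtau) = (0.125000, -1.750000); Gamma_ppp = 0.000000, Gamma_ppq = 0.000000, Gamma_pqq = 0.000000, Gamma_qpp = 0.000000, Gamma_qpq = 0.000000, Gamma_qqq = 0.000000; k1 = (0.125000, -1.750000, 0.000000, 0.000000)
  k2: at (p, q) = (-0.953125, 0.343750), (dp/dtau, dq/dtau) = (0.125000, -1.750000); Gamma_ppp = 0.000000, Gamma_ppq = 0.000000, Gamma_pqq = 0.000000, Gamma_qpp = 0.000000, Gamma_qpq = 0.000000, Gamma_qqq = 0.000000; k2 = (0.125000, -1.750000, 0.000000, 0.000000)
  k3: at (p, q) = (-0.953125, 0.343750), (dp/dtau, dq/dtau) = (0.125000, -1.750000); Gamma_ppp = 0.000000, Gamma_ppq = 0.000000, Gamma_pqq = 0.000000, Gamma_qpp = 0.000000, Gamma_qpq = 0.000000, Gamma_qqq = 0.000000; k3 = (0.125000, -1.750000, 0.000000, 0.000000)
  k4: at (p, q) = (-0.943750, 0.212500), (dp/dtau, dq/dtau) = (0.125000, -1.750000); Gamma_ppp = 0.000000, Gamma_ppq = 0.000000, Gamma_pqq = 0.000000, Gamma_qpp = 0.000000, Gamma_qpq = 0.000000, Gamma_qqq = 0.000000; k4 = (0.125000, -1.750000, 0.000000, 0.000000)
  Y <- Y + (h/6)(k1 + 2k2 + 2k3 + k4): p = -0.9437, q = 0.2125, dp/dtau = 0.1250, dq/dtau = -1.7500

Answer: p = -0.9437, q = 0.2125, dp/dtau = 0.1250, dq/dtau = -1.7500


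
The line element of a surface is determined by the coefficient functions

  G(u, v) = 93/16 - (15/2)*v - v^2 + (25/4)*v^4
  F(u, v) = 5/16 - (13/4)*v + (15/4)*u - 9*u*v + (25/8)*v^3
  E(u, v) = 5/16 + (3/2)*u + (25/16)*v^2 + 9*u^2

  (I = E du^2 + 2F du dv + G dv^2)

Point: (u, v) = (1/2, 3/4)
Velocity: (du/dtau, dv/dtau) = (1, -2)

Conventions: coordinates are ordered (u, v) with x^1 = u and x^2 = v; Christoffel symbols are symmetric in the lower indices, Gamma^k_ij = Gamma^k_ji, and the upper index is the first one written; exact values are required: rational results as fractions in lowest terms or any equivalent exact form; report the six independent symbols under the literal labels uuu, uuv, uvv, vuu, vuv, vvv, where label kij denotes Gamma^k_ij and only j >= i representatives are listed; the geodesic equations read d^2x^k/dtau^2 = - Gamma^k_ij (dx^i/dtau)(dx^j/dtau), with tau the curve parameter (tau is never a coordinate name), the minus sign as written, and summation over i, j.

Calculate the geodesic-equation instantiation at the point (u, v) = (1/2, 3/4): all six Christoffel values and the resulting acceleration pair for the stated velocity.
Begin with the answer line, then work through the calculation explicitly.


Answer: Gamma_uuu = -39639/45754, Gamma_uuv = 123075/91508, Gamma_uvv = -286359/183016, Gamma_vuu = -88083/22877, Gamma_vuv = 88575/45754, Gamma_vvv = -161923/91508; accelerations (d^2u/dtau^2, d^2v/dtau^2) = (286074/22877, 427156/22877)

E = 1073/256, F = -1181/512, G = 1641/1024 at the point
E_u = 21/2, E_v = 75/32, F_u = -3, F_v = -317/128, G_u = 0, G_v = 99/64
EG - F^2 = 22877/16384;  g^inv = (16384/22877) * [[1641/1024, 1181/512], [1181/512, 1073/256]]
first-kind symbols [ij,l] = (1/2)(d_i g_jl + d_j g_il - d_l g_ij): [uu,u] = E_u/2 = 21/4, [uu,v] = F_u - E_v/2 = -267/64, [uv,u] = E_v/2 = 75/64, [uv,v] = G_u/2 = 0, [vv,u] = F_v - G_u/2 = -317/128, [vv,v] = G_v/2 = 99/128
Gamma^u_ij = (G*[ij,u] - F*[ij,v])/(EG - F^2), Gamma^v_ij = (E*[ij,v] - F*[ij,u])/(EG - F^2)
Gamma_uuu = -39639/45754, Gamma_uuv = 123075/91508, Gamma_uvv = -286359/183016, Gamma_vuu = -88083/22877, Gamma_vuv = 88575/45754, Gamma_vvv = -161923/91508
d^2u/dtau^2 = -(Gamma_uuu*(1)^2 + 2*Gamma_uuv*(1)*(-2) + Gamma_uvv*(-2)^2) = 286074/22877
d^2v/dtau^2 = -(Gamma_vuu*(1)^2 + 2*Gamma_vuv*(1)*(-2) + Gamma_vvv*(-2)^2) = 427156/22877


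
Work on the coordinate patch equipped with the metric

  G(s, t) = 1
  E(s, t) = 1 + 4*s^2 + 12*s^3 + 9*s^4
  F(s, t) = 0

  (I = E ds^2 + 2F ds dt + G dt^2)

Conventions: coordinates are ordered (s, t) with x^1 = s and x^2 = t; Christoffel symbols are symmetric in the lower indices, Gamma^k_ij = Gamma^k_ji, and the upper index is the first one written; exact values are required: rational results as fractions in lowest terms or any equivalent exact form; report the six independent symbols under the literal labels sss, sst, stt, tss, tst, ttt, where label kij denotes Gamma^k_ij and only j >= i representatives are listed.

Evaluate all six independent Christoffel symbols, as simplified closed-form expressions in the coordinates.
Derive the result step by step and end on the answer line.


E = 1 + 4*s^2 + 12*s^3 + 9*s^4; F = 0; G = 1
Gamma^k_ij = (1/2) g^{kl} (d_i g_jl + d_j g_il - d_l g_ij), with g^inv = (1/(EG-F^2)) [[G, -F], [-F, E]]
first partials: E_s = 8*s + 36*s^2 + 36*s^3, E_t = 0, F_s = 0, F_t = 0, G_s = 0, G_t = 0
D = EG - F^2 = 1 + 4*s^2 + 12*s^3 + 9*s^4
expanded: Gamma^s_ss = (G E_s - 2F F_s + F E_t)/(2D), Gamma^s_st = (G E_t - F G_s)/(2D), Gamma^s_tt = (2G F_t - G G_s - F G_t)/(2D), Gamma^t_ss = (2E F_s - E E_t - F E_s)/(2D), Gamma^t_st = (E G_s - F E_t)/(2D), Gamma^t_tt = (E G_t - 2F F_t + F G_s)/(2D); substitute and cancel common factors

Answer: Gamma_sss = (18*s^3 + 18*s^2 + 4*s)/(9*s^4 + 12*s^3 + 4*s^2 + 1), Gamma_sst = 0, Gamma_stt = 0, Gamma_tss = 0, Gamma_tst = 0, Gamma_ttt = 0


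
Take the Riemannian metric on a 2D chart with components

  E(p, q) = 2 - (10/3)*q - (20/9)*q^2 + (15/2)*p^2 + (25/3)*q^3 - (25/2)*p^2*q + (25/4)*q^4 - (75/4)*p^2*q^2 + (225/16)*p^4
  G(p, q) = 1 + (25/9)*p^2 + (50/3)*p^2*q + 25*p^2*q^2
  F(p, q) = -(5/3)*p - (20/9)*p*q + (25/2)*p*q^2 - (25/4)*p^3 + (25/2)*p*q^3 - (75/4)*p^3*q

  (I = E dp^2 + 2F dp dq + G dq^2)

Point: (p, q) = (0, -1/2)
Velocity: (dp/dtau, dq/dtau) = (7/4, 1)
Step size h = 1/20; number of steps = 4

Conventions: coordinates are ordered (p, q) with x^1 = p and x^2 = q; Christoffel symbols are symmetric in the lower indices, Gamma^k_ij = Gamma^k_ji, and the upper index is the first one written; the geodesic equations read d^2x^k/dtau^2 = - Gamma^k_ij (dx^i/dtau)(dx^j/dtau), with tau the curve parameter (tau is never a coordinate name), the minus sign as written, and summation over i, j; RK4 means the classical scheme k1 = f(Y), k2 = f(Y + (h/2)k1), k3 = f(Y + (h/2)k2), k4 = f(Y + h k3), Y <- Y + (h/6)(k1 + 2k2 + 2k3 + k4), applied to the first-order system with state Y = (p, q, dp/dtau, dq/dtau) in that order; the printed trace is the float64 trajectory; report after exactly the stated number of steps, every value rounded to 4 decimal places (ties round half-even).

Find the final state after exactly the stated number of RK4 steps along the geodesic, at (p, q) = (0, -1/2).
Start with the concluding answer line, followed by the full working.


Answer: p = 0.3187, q = -0.3009, dp/dtau = 1.4428, dq/dtau = 0.9929

f(Y) = (dp/dtau, dq/dtau, -Gamma^p_ij Y'^i Y'^j, -Gamma^q_ij Y'^i Y'^j) with the Gammas evaluated at the stage position; h = 0.050000; intermediate values shown to 6 dp
step 0: p = 0.0000, q = -0.5000, dp/dtau = 1.7500, dq/dtau = 1.0000
step 1:
  k1: at (p, q) = (0.000000, -0.500000), (dp/dtau, dq/dtau) = (1.750000, 1.000000); Gamma_ppp = 0.000000, Gamma_ppq = 0.409315, Gamma_pqq = 0.000000, Gamma_qpp = 0.000000, Gamma_qpq = 0.000000, Gamma_qqq = 0.000000; k1 = (1.750000, 1.000000, -1.432604, 0.000000)
  k2: at (p, q) = (0.043750, -0.475000), (dp/dtau, dq/dtau) = (1.714185, 1.000000); Gamma_ppp = 0.160419, Gamma_ppq = 0.346302, Gamma_pqq = -0.106946, Gamma_qpp = 0.004026, Gamma_qpq = 0.008691, Gamma_qqq = -0.002684; k2 = (1.714185, 1.000000, -1.551687, -0.038943)
  k3: at (p, q) = (0.042855, -0.475000), (dp/dtau, dq/dtau) = (1.711208, 0.999026); Gamma_ppp = 0.157146, Gamma_ppq = 0.346325, Gamma_pqq = -0.104764, Gamma_qpp = 0.003864, Gamma_qpq = 0.008516, Gamma_qqq = -0.002576; k3 = (1.711208, 0.999026, -1.539713, -0.037861)
  k4: at (p, q) = (0.085560, -0.450049), (dp/dtau, dq/dtau) = (1.673014, 0.998107); Gamma_ppp = 0.311535, Gamma_ppq = 0.283316, Gamma_pqq = -0.207690, Gamma_qpp = 0.012237, Gamma_qpq = 0.011129, Gamma_qqq = -0.008158; k4 = (1.673014, 0.998107, -1.611263, -0.063290)
  Y <- Y + (h/6)(k1 + 2k2 + 2k3 + k4): p = 0.0856, q = -0.4500, dp/dtau = 1.6731, dq/dtau = 0.9982
step 2:
  k1: at (p, q) = (0.085615, -0.450032), (dp/dtau, dq/dtau) = (1.673111, 0.998193); Gamma_ppp = 0.311731, Gamma_ppq = 0.283273, Gamma_pqq = -0.207821, Gamma_qpp = 0.012250, Gamma_qpq = 0.011132, Gamma_qqq = -0.008167; k1 = (1.673111, 0.998193, -1.611739, -0.063337)
  k2: at (p, q) = (0.127443, -0.425077), (dp/dtau, dq/dtau) = (1.632818, 0.996609); Gamma_ppp = 0.459713, Gamma_ppq = 0.220626, Gamma_pqq = -0.306476, Gamma_qpp = 0.020396, Gamma_qpq = 0.009789, Gamma_qqq = -0.013598; k2 = (1.632818, 0.996609, -1.639280, -0.072731)
  k3: at (p, q) = (0.126435, -0.425117), (dp/dtau, dq/dtau) = (1.632129, 0.996374); Gamma_ppp = 0.456179, Gamma_ppq = 0.220770, Gamma_pqq = -0.304119, Gamma_qpp = 0.020103, Gamma_qpq = 0.009729, Gamma_qqq = -0.013402; k3 = (1.632129, 0.996374, -1.631307, -0.071889)
  k4: at (p, q) = (0.167221, -0.400213), (dp/dtau, dq/dtau) = (1.591546, 0.994598); Gamma_ppp = 0.596399, Gamma_ppq = 0.159019, Gamma_pqq = -0.397599, Gamma_qpp = 0.024317, Gamma_qpq = 0.006484, Gamma_qqq = -0.016211; k4 = (1.591546, 0.994598, -1.620813, -0.066086)
  Y <- Y + (h/6)(k1 + 2k2 + 2k3 + k4): p = 0.1672, q = -0.4002, dp/dtau = 1.5917, dq/dtau = 0.9947
step 3:
  k1: at (p, q) = (0.167236, -0.400209), (dp/dtau, dq/dtau) = (1.591663, 0.994704); Gamma_ppp = 0.596449, Gamma_ppq = 0.159008, Gamma_pqq = -0.397633, Gamma_qpp = 0.024319, Gamma_qpq = 0.006483, Gamma_qqq = -0.016213; k1 = (1.591663, 0.994704, -1.621103, -0.066098)
  k2: at (p, q) = (0.207028, -0.375341), (dp/dtau, dq/dtau) = (1.551136, 0.993051); Gamma_ppp = 0.728043, Gamma_ppq = 0.098485, Gamma_pqq = -0.485362, Gamma_qpp = 0.022076, Gamma_qpq = 0.002986, Gamma_qqq = -0.014717; k2 = (1.551136, 0.993051, -1.576451, -0.047801)
  k3: at (p, q) = (0.206015, -0.375383), (dp/dtau, dq/dtau) = (1.552252, 0.993509); Gamma_ppp = 0.724758, Gamma_ppq = 0.098620, Gamma_pqq = -0.483172, Gamma_qpp = 0.021914, Gamma_qpq = 0.002982, Gamma_qqq = -0.014609; k3 = (1.552252, 0.993509, -1.573553, -0.047578)
  k4: at (p, q) = (0.244849, -0.350534), (dp/dtau, dq/dtau) = (1.512986, 0.992325); Gamma_ppp = 0.847035, Gamma_ppq = 0.039669, Gamma_pqq = -0.564690, Gamma_qpp = 0.011876, Gamma_qpq = 0.000556, Gamma_qqq = -0.007917; k4 = (1.512986, 0.992325, -1.502030, -0.021060)
  Y <- Y + (h/6)(k1 + 2k2 + 2k3 + k4): p = 0.2448, q = -0.3505, dp/dtau = 1.5131, dq/dtau = 0.9924
step 4:
  k1: at (p, q) = (0.244831, -0.350541), (dp/dtau, dq/dtau) = (1.513137, 0.992388); Gamma_ppp = 0.846982, Gamma_ppq = 0.039686, Gamma_pqq = -0.564655, Gamma_qpp = 0.011880, Gamma_qpq = 0.000557, Gamma_qqq = -0.007920; k1 = (1.513137, 0.992388, -1.502333, -0.021072)
  k2: at (p, q) = (0.282660, -0.325731), (dp/dtau, dq/dtau) = (1.475579, 0.991861); Gamma_ppp = 0.958674, Gamma_ppq = -0.017188, Gamma_pqq = -0.639116, Gamma_qpp = -0.006530, Gamma_qpq = 0.000117, Gamma_qqq = 0.004353; k2 = (1.475579, 0.991861, -1.408284, 0.009593)
  k3: at (p, q) = (0.281721, -0.325745), (dp/dtau, dq/dtau) = (1.477930, 0.992628); Gamma_ppp = 0.956003, Gamma_ppq = -0.017168, Gamma_pqq = -0.637335, Gamma_qpp = -0.006487, Gamma_qpq = 0.000116, Gamma_qqq = 0.004325; k3 = (1.477930, 0.992628, -1.409831, 0.009567)
  k4: at (p, q) = (0.318728, -0.300910), (dp/dtau, dq/dtau) = (1.442646, 0.992866); Gamma_ppp = 1.057004, Gamma_ppq = -0.071685, Gamma_pqq = -0.704670, Gamma_qpp = -0.032979, Gamma_qpq = 0.002237, Gamma_qqq = 0.021986; k4 = (1.442646, 0.992866, -1.299858, 0.040556)
  Y <- Y + (h/6)(k1 + 2k2 + 2k3 + k4): p = 0.3187, q = -0.3009, dp/dtau = 1.4428, dq/dtau = 0.9929
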